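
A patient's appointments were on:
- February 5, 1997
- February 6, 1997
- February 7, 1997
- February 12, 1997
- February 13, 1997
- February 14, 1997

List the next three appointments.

The gap pattern 1, 1, 5, 1, 1 repeats every 3 events.
These are the Wednesdays, Thursdays and Fridays of each week.
Next Wednesday: February 19, 1997.
Next Thursday: February 20, 1997.
The following Friday is February 21, 1997.

February 19, 1997; February 20, 1997; February 21, 1997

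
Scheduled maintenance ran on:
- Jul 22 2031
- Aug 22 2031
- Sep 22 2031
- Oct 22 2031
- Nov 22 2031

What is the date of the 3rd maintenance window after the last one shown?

Each date is the 22nd; the gaps (31, 31, 30, 31) track the month lengths.
The rule is the 22nd of each month.
December 2031: Dec 22 2031.
January 2032: Jan 22 2032.
Next: February 2032 → Feb 22 2032.

Feb 22 2032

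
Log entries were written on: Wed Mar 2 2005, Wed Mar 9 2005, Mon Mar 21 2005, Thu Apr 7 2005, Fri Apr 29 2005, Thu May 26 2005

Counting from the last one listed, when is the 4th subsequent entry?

Intervals are 7, 12, 17, 22, 27 days — an arithmetic progression with common difference 5.
Next gap: 32 days. Thu May 26 2005 + 32 days = Mon Jun 27 2005.
Next gap: 37 days. Mon Jun 27 2005 + 37 days = Wed Aug 3 2005.
Next gap: 42 days. Wed Aug 3 2005 + 42 days = Wed Sep 14 2005.
Next gap: 47 days. Wed Sep 14 2005 + 47 days = Mon Oct 31 2005.

Mon Oct 31 2005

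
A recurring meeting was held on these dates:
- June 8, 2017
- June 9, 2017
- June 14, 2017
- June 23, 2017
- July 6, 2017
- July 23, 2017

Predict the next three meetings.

The spacing grows by 4 each time: 1, 5, 9, 13, 17 days.
Next gap: 21 days. July 23, 2017 + 21 days = August 13, 2017.
Next gap: 25 days. August 13, 2017 + 25 days = September 7, 2017.
Next gap: 29 days. September 7, 2017 + 29 days = October 6, 2017.

August 13, 2017; September 7, 2017; October 6, 2017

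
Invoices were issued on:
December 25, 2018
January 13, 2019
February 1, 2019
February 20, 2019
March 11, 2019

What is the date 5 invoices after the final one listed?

The spacing is 19, 19, 19, 19 days — always 19 days.
March 11, 2019 + 19 days = March 30, 2019.
March 30, 2019 + 19 days = April 18, 2019.
April 18, 2019 + 19 days = May 7, 2019.
May 7, 2019 + 19 days = May 26, 2019.
May 26, 2019 + 19 days = June 14, 2019.

June 14, 2019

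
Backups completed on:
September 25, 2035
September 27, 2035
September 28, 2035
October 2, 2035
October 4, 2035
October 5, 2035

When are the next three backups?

October 9, 2035; October 11, 2035; October 12, 2035

Gaps: 2, 1, 4, 2, 1 days — not constant, but cyclic with period 3.
The events fall on every Tuesday, Thursday and Friday.
Next Tuesday: October 9, 2035.
The following Thursday is October 11, 2035.
Next Friday: October 12, 2035.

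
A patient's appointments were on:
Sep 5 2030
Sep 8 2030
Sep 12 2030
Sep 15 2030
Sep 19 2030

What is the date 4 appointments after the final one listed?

Oct 3 2030

Every event lands on a Thursday or Sunday (gaps cycle 3, 4, 3, 4).
So the schedule is: every Thursday and Sunday.
The following Sunday is Sep 22 2030.
The following Thursday is Sep 26 2030.
Next Sunday: Sep 29 2030.
The following Thursday is Oct 3 2030.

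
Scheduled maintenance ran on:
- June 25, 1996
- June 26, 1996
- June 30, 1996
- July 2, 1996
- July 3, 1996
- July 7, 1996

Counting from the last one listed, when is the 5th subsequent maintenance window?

July 17, 1996

The gap pattern 1, 4, 2, 1, 4 repeats every 3 events.
These are the Tuesdays, Wednesdays and Sundays of each week.
Next Tuesday: July 9, 1996.
Next Wednesday: July 10, 1996.
The following Sunday is July 14, 1996.
The following Tuesday is July 16, 1996.
The following Wednesday is July 17, 1996.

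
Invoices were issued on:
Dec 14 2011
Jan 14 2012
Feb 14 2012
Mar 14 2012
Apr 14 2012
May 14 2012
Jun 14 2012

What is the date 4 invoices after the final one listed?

Oct 14 2012

Gaps: 31, 31, 29, 31, 30, 31 days — not constant. Every event is on the 14th of the month.
Pattern: the 14th of each month.
July 2012: Jul 14 2012.
Next: August 2012 → Aug 14 2012.
September 2012: Sep 14 2012.
Next: October 2012 → Oct 14 2012.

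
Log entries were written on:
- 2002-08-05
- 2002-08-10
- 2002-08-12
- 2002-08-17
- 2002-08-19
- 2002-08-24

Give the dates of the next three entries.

2002-08-26, 2002-08-31, 2002-09-02

The gap pattern 5, 2, 5, 2, 5 repeats every 2 events.
These are the Mondays and Saturdays of each week.
The following Monday is 2002-08-26.
Next Saturday: 2002-08-31.
Next Monday: 2002-09-02.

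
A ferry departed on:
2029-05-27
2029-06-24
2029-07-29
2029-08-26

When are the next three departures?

2029-09-30, 2029-10-28, 2029-11-25

These are Sundays with 28, 35, 28-day gaps.
Each is the final Sunday of its month — 2029-07-29 is past the 28th, so '4th Sunday' doesn't fit.
September 2029 ends with Sunday 2029-09-30.
October 2029 ends with Sunday 2029-10-28.
Last Sunday of November 2029: 2029-11-25.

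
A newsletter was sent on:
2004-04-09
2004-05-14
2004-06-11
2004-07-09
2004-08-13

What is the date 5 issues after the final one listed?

These are Fridays at 28- or 35-day spacing (35, 28, 28, 35).
The pattern: 2nd Friday of the month.
2nd Friday of September 2004: 2004-09-10.
October 2004 — 2nd Friday is 2004-10-08.
2nd Friday of November 2004: 2004-11-12.
2nd Friday of December 2004: 2004-12-10.
2nd Friday of January 2005: 2005-01-14.

2005-01-14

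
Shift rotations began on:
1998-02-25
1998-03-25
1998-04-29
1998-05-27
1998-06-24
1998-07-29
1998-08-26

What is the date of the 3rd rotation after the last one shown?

1998-11-25

These are Wednesdays with 28, 35, 28, 28, 35, 28-day gaps.
Each is the final Wednesday of its month — 1998-04-29 is past the 28th, so '4th Wednesday' doesn't fit.
Last Wednesday of September 1998: 1998-09-30.
Last Wednesday of October 1998: 1998-10-28.
Last Wednesday of November 1998: 1998-11-25.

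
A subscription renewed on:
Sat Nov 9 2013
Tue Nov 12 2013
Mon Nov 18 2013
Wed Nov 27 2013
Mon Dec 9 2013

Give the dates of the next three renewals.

Intervals are 3, 6, 9, 12 days — an arithmetic progression with common difference 3.
Next gap: 15 days. Mon Dec 9 2013 + 15 days = Tue Dec 24 2013.
Next gap: 18 days. Tue Dec 24 2013 + 18 days = Sat Jan 11 2014.
Next gap: 21 days. Sat Jan 11 2014 + 21 days = Sat Feb 1 2014.

Tue Dec 24 2013, Sat Jan 11 2014, Sat Feb 1 2014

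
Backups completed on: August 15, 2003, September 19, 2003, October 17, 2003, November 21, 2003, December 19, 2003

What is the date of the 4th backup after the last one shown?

April 16, 2004

Gaps: 35, 28, 35, 28 days — a mix of 28 and 35. Every date is a Friday.
Each is the 3rd Friday of its month.
January 2004 — 3rd Friday is January 16, 2004.
3rd Friday of February 2004: February 20, 2004.
March 2004 — 3rd Friday is March 19, 2004.
3rd Friday of April 2004: April 16, 2004.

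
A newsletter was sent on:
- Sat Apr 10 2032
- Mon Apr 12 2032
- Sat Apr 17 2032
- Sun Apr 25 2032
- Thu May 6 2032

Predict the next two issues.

Gaps: 2, 5, 8, 11 days — each gap is 3 larger than the previous one.
Next gap: 14 days. Thu May 6 2032 + 14 days = Thu May 20 2032.
Next gap: 17 days. Thu May 20 2032 + 17 days = Sun Jun 6 2032.

Thu May 20 2032, Sun Jun 6 2032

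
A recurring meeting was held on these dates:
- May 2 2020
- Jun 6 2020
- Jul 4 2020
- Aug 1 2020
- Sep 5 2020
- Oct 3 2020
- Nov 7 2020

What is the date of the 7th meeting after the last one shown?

Jun 5 2021

These are Saturdays at 28- or 35-day spacing (35, 28, 28, 35, 28, 35).
The pattern: 1st Saturday of the month.
1st Saturday of December 2020: Dec 5 2020.
1st Saturday of January 2021: Jan 2 2021.
February 2021 — 1st Saturday is Feb 6 2021.
1st Saturday of March 2021: Mar 6 2021.
1st Saturday of April 2021: Apr 3 2021.
May 2021 — 1st Saturday is May 1 2021.
1st Saturday of June 2021: Jun 5 2021.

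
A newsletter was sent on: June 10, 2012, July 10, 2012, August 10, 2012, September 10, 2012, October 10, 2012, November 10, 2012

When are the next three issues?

December 10, 2012; January 10, 2013; February 10, 2013

Each date is the 10th; the gaps (30, 31, 31, 30, 31) track the month lengths.
The rule is the 10th of each month.
Next: December 2012 → December 10, 2012.
Next: January 2013 → January 10, 2013.
February 2013: February 10, 2013.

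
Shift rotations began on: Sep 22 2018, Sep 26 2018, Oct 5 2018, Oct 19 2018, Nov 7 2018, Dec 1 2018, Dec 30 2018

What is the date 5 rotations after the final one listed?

Aug 7 2019

Gaps: 4, 9, 14, 19, 24, 29 days — each gap is 5 larger than the previous one.
Next gap: 34 days. Dec 30 2018 + 34 days = Feb 2 2019.
Next gap: 39 days. Feb 2 2019 + 39 days = Mar 13 2019.
Next gap: 44 days. Mar 13 2019 + 44 days = Apr 26 2019.
Next gap: 49 days. Apr 26 2019 + 49 days = Jun 14 2019.
Next gap: 54 days. Jun 14 2019 + 54 days = Aug 7 2019.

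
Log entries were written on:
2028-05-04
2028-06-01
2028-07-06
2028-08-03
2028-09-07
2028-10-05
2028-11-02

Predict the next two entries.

2028-12-07, 2029-01-04

Gaps: 28, 35, 28, 35, 28, 28 days — a mix of 28 and 35. Every date is a Thursday.
Each is the 1st Thursday of its month.
1st Thursday of December 2028: 2028-12-07.
1st Thursday of January 2029: 2029-01-04.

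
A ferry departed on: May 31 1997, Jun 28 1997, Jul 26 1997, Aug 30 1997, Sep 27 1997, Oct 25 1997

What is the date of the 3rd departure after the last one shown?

Jan 31 1998

Every date is a Saturday; gaps 28, 28, 35, 28, 28 days.
Each is the last Saturday of its month (at least one falls on the 29th or later, ruling out '4th Saturday').
Last Saturday of November 1997: Nov 29 1997.
December 1997 ends with Saturday Dec 27 1997.
January 1998 ends with Saturday Jan 31 1998.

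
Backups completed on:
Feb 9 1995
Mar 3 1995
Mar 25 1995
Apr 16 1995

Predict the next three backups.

May 8 1995, May 30 1995, Jun 21 1995

Gaps between consecutive events: 22, 22, 22 days — a constant 22-day interval.
Apr 16 1995 + 22 days = May 8 1995.
May 8 1995 + 22 days = May 30 1995.
May 30 1995 + 22 days = Jun 21 1995.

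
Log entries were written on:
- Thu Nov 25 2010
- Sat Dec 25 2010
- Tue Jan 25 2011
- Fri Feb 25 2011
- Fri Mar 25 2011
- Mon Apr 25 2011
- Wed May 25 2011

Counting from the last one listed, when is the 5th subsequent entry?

Tue Oct 25 2011

Each date is the 25th; the gaps (30, 31, 31, 28, 31, 30) track the month lengths.
The rule is the 25th of each month.
Next: June 2011 → Sat Jun 25 2011.
Next: July 2011 → Mon Jul 25 2011.
Next: August 2011 → Thu Aug 25 2011.
September 2011: Sun Sep 25 2011.
Next: October 2011 → Tue Oct 25 2011.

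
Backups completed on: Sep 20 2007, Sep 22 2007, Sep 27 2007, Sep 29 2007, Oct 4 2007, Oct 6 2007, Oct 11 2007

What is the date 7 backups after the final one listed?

Nov 3 2007

The gap pattern 2, 5, 2, 5, 2, 5 repeats every 2 events.
These are the Thursdays and Saturdays of each week.
The following Saturday is Oct 13 2007.
The following Thursday is Oct 18 2007.
The following Saturday is Oct 20 2007.
The following Thursday is Oct 25 2007.
The following Saturday is Oct 27 2007.
The following Thursday is Nov 1 2007.
Next Saturday: Nov 3 2007.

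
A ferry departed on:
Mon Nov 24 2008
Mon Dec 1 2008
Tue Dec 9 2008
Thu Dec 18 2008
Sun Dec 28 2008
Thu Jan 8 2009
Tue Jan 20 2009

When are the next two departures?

Mon Feb 2 2009, Mon Feb 16 2009

Intervals are 7, 8, 9, 10, 11, 12 days — an arithmetic progression with common difference 1.
Next gap: 13 days. Tue Jan 20 2009 + 13 days = Mon Feb 2 2009.
Next gap: 14 days. Mon Feb 2 2009 + 14 days = Mon Feb 16 2009.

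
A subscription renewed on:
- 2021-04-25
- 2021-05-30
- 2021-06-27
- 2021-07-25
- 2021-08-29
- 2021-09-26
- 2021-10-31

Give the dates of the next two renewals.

2021-11-28, 2021-12-26

Every date is a Sunday; gaps 35, 28, 28, 35, 28, 35 days.
Each is the last Sunday of its month (at least one falls on the 29th or later, ruling out '4th Sunday').
Last Sunday of November 2021: 2021-11-28.
December 2021 ends with Sunday 2021-12-26.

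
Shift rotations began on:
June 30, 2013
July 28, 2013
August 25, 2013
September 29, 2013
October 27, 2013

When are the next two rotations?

November 24, 2013; December 29, 2013

These are Sundays with 28, 28, 35, 28-day gaps.
Each is the final Sunday of its month — June 30, 2013 is past the 28th, so '4th Sunday' doesn't fit.
Last Sunday of November 2013: November 24, 2013.
Last Sunday of December 2013: December 29, 2013.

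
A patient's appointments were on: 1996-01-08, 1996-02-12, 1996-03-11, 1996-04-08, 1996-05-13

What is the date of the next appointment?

These are Mondays at 28- or 35-day spacing (35, 28, 28, 35).
The pattern: 2nd Monday of the month.
2nd Monday of June 1996: 1996-06-10.

1996-06-10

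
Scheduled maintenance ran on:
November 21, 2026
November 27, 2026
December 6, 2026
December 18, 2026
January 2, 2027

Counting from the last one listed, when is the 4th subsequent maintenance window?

Intervals are 6, 9, 12, 15 days — an arithmetic progression with common difference 3.
Next gap: 18 days. January 2, 2027 + 18 days = January 20, 2027.
Next gap: 21 days. January 20, 2027 + 21 days = February 10, 2027.
Next gap: 24 days. February 10, 2027 + 24 days = March 6, 2027.
Next gap: 27 days. March 6, 2027 + 27 days = April 2, 2027.

April 2, 2027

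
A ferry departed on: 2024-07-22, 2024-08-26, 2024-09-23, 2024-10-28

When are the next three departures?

2024-11-25, 2024-12-23, 2025-01-27

These are Mondays at 28- or 35-day spacing (35, 28, 35).
The pattern: 4th Monday of the month.
4th Monday of November 2024: 2024-11-25.
4th Monday of December 2024: 2024-12-23.
January 2025 — 4th Monday is 2025-01-27.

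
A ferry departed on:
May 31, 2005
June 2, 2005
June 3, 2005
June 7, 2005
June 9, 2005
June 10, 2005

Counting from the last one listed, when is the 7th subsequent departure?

The gap pattern 2, 1, 4, 2, 1 repeats every 3 events.
These are the Tuesdays, Thursdays and Fridays of each week.
Next Tuesday: June 14, 2005.
Next Thursday: June 16, 2005.
Next Friday: June 17, 2005.
The following Tuesday is June 21, 2005.
Next Thursday: June 23, 2005.
The following Friday is June 24, 2005.
Next Tuesday: June 28, 2005.

June 28, 2005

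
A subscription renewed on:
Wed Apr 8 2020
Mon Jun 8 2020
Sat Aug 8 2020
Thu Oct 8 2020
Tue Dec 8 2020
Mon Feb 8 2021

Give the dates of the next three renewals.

Thu Apr 8 2021, Tue Jun 8 2021, Sun Aug 8 2021

Each date is the 8th; the gaps (61, 61, 61, 61, 62) track the month lengths.
The rule is the 8th of every 2 months.
Next: April 2021 → Thu Apr 8 2021.
June 2021: Tue Jun 8 2021.
August 2021: Sun Aug 8 2021.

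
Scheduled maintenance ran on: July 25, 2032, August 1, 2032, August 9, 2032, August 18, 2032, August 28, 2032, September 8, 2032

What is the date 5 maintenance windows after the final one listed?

Gaps: 7, 8, 9, 10, 11 days — each gap is 1 larger than the previous one.
Next gap: 12 days. September 8, 2032 + 12 days = September 20, 2032.
Next gap: 13 days. September 20, 2032 + 13 days = October 3, 2032.
Next gap: 14 days. October 3, 2032 + 14 days = October 17, 2032.
Next gap: 15 days. October 17, 2032 + 15 days = November 1, 2032.
Next gap: 16 days. November 1, 2032 + 16 days = November 17, 2032.

November 17, 2032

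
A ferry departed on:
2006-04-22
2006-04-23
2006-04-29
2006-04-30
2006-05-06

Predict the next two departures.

The gap pattern 1, 6, 1, 6 repeats every 2 events.
These are the Saturdays and Sundays of each week.
The following Sunday is 2006-05-07.
The following Saturday is 2006-05-13.

2006-05-07, 2006-05-13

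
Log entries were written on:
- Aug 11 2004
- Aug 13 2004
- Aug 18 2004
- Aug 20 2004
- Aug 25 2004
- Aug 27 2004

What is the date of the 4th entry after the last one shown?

Every event lands on a Wednesday or Friday (gaps cycle 2, 5, 2, 5, 2).
So the schedule is: every Wednesday and Friday.
Next Wednesday: Sep 1 2004.
The following Friday is Sep 3 2004.
Next Wednesday: Sep 8 2004.
Next Friday: Sep 10 2004.

Sep 10 2004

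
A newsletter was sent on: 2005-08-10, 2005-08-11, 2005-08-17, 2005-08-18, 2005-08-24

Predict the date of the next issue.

2005-08-25

The gap pattern 1, 6, 1, 6 repeats every 2 events.
These are the Wednesdays and Thursdays of each week.
The following Thursday is 2005-08-25.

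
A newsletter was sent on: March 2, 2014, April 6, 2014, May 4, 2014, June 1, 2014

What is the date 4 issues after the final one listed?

October 5, 2014

Gaps: 35, 28, 28 days — a mix of 28 and 35. Every date is a Sunday.
Each is the 1st Sunday of its month.
July 2014 — 1st Sunday is July 6, 2014.
1st Sunday of August 2014: August 3, 2014.
September 2014 — 1st Sunday is September 7, 2014.
October 2014 — 1st Sunday is October 5, 2014.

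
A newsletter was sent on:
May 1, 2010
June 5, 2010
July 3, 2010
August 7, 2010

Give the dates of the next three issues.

These are Saturdays at 28- or 35-day spacing (35, 28, 35).
The pattern: 1st Saturday of the month.
September 2010 — 1st Saturday is September 4, 2010.
October 2010 — 1st Saturday is October 2, 2010.
November 2010 — 1st Saturday is November 6, 2010.

September 4, 2010; October 2, 2010; November 6, 2010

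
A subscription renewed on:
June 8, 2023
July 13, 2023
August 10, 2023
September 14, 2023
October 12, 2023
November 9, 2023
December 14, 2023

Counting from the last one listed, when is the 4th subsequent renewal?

These are Thursdays at 28- or 35-day spacing (35, 28, 35, 28, 28, 35).
The pattern: 2nd Thursday of the month.
2nd Thursday of January 2024: January 11, 2024.
2nd Thursday of February 2024: February 8, 2024.
2nd Thursday of March 2024: March 14, 2024.
April 2024 — 2nd Thursday is April 11, 2024.

April 11, 2024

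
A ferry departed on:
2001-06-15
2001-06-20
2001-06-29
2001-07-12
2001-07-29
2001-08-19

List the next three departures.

2001-09-13, 2001-10-12, 2001-11-14

Intervals are 5, 9, 13, 17, 21 days — an arithmetic progression with common difference 4.
Next gap: 25 days. 2001-08-19 + 25 days = 2001-09-13.
Next gap: 29 days. 2001-09-13 + 29 days = 2001-10-12.
Next gap: 33 days. 2001-10-12 + 33 days = 2001-11-14.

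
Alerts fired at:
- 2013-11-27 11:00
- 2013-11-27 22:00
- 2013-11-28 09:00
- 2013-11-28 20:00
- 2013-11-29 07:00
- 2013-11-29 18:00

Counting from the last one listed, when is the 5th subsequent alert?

2013-12-02 01:00

The interval is a steady 11 hours (11, 11, 11, 11, 11).
2013-11-29 18:00 + 11 h = 2013-11-30 05:00.
2013-11-30 05:00 + 11 h = 2013-11-30 16:00.
2013-11-30 16:00 + 11 h = 2013-12-01 03:00.
2013-12-01 03:00 + 11 h = 2013-12-01 14:00.
2013-12-01 14:00 + 11 h = 2013-12-02 01:00.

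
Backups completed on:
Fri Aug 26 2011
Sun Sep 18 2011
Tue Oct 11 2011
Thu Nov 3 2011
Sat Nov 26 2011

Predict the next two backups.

Mon Dec 19 2011, Wed Jan 11 2012

Every event comes 23 days after the last (23, 23, 23, 23).
Sat Nov 26 2011 + 23 days = Mon Dec 19 2011.
Mon Dec 19 2011 + 23 days = Wed Jan 11 2012.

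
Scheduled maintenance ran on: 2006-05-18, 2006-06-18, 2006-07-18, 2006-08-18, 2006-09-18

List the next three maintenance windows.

2006-10-18, 2006-11-18, 2006-12-18

Gaps: 31, 30, 31, 31 days — not constant. Every event is on the 18th of the month.
Pattern: the 18th of each month.
October 2006: 2006-10-18.
Next: November 2006 → 2006-11-18.
Next: December 2006 → 2006-12-18.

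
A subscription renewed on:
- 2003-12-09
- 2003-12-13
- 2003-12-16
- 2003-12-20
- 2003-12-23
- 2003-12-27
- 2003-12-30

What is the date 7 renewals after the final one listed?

Gaps: 4, 3, 4, 3, 4, 3 days — not constant, but cyclic with period 2.
The events fall on every Tuesday and Saturday.
The following Saturday is 2004-01-03.
The following Tuesday is 2004-01-06.
The following Saturday is 2004-01-10.
Next Tuesday: 2004-01-13.
Next Saturday: 2004-01-17.
Next Tuesday: 2004-01-20.
The following Saturday is 2004-01-24.

2004-01-24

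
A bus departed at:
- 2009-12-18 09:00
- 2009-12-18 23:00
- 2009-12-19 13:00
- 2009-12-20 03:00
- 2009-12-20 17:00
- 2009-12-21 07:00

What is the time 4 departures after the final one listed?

2009-12-23 15:00

The interval is a steady 14 hours (14, 14, 14, 14, 14).
2009-12-21 07:00 + 14 h = 2009-12-21 21:00.
2009-12-21 21:00 + 14 h = 2009-12-22 11:00.
2009-12-22 11:00 + 14 h = 2009-12-23 01:00.
2009-12-23 01:00 + 14 h = 2009-12-23 15:00.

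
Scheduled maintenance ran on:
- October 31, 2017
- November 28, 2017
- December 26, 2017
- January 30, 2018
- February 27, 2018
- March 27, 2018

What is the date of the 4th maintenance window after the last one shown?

All Tuesdays; the gaps (28, 28, 35, 28, 28) vary with month length.
This is the last Tuesday of each month.
April 2018 ends with Tuesday April 24, 2018.
May 2018 ends with Tuesday May 29, 2018.
June 2018 ends with Tuesday June 26, 2018.
Last Tuesday of July 2018: July 31, 2018.

July 31, 2018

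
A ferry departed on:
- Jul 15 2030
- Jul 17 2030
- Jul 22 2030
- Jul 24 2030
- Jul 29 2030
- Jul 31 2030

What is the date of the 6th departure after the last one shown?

Every event lands on a Monday or Wednesday (gaps cycle 2, 5, 2, 5, 2).
So the schedule is: every Monday and Wednesday.
Next Monday: Aug 5 2030.
Next Wednesday: Aug 7 2030.
The following Monday is Aug 12 2030.
Next Wednesday: Aug 14 2030.
Next Monday: Aug 19 2030.
The following Wednesday is Aug 21 2030.

Aug 21 2030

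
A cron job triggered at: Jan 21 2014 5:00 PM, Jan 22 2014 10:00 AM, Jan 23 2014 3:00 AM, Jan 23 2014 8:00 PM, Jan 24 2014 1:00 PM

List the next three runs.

The interval is a steady 17 hours (17, 17, 17, 17).
Jan 24 2014 1:00 PM + 17 h = Jan 25 2014 6:00 AM.
Jan 25 2014 6:00 AM + 17 h = Jan 25 2014 11:00 PM.
Jan 25 2014 11:00 PM + 17 h = Jan 26 2014 4:00 PM.

Jan 25 2014 6:00 AM, Jan 25 2014 11:00 PM, Jan 26 2014 4:00 PM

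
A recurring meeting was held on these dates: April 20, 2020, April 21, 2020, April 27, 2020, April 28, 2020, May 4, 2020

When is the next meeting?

Gaps: 1, 6, 1, 6 days — not constant, but cyclic with period 2.
The events fall on every Monday and Tuesday.
The following Tuesday is May 5, 2020.

May 5, 2020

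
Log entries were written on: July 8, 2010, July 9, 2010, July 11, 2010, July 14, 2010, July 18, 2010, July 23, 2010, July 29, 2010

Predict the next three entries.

Gaps: 1, 2, 3, 4, 5, 6 days — each gap is 1 larger than the previous one.
Next gap: 7 days. July 29, 2010 + 7 days = August 5, 2010.
Next gap: 8 days. August 5, 2010 + 8 days = August 13, 2010.
Next gap: 9 days. August 13, 2010 + 9 days = August 22, 2010.

August 5, 2010; August 13, 2010; August 22, 2010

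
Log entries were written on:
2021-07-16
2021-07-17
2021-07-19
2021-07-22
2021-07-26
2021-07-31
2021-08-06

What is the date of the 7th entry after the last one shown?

2021-10-15

Gaps: 1, 2, 3, 4, 5, 6 days — each gap is 1 larger than the previous one.
Next gap: 7 days. 2021-08-06 + 7 days = 2021-08-13.
Next gap: 8 days. 2021-08-13 + 8 days = 2021-08-21.
Next gap: 9 days. 2021-08-21 + 9 days = 2021-08-30.
Next gap: 10 days. 2021-08-30 + 10 days = 2021-09-09.
Next gap: 11 days. 2021-09-09 + 11 days = 2021-09-20.
Next gap: 12 days. 2021-09-20 + 12 days = 2021-10-02.
Next gap: 13 days. 2021-10-02 + 13 days = 2021-10-15.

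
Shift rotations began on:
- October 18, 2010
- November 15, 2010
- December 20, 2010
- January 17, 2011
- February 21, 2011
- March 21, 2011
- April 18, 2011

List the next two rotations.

These are Mondays at 28- or 35-day spacing (28, 35, 28, 35, 28, 28).
The pattern: 3rd Monday of the month.
3rd Monday of May 2011: May 16, 2011.
June 2011 — 3rd Monday is June 20, 2011.

May 16, 2011; June 20, 2011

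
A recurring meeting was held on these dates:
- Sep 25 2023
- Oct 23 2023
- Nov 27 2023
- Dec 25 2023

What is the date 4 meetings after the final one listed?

Apr 22 2024

All dates are Mondays, 28, 35, 28 days apart.
Specifically, the 4th Monday of each month.
4th Monday of January 2024: Jan 22 2024.
February 2024 — 4th Monday is Feb 26 2024.
4th Monday of March 2024: Mar 25 2024.
4th Monday of April 2024: Apr 22 2024.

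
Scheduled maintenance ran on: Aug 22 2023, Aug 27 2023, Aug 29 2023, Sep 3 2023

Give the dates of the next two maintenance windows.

Sep 5 2023, Sep 10 2023

The gap pattern 5, 2, 5 repeats every 2 events.
These are the Tuesdays and Sundays of each week.
The following Tuesday is Sep 5 2023.
Next Sunday: Sep 10 2023.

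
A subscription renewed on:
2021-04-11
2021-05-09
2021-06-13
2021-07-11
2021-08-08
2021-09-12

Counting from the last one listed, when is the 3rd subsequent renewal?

All dates are Sundays, 28, 35, 28, 28, 35 days apart.
Specifically, the 2nd Sunday of each month.
October 2021 — 2nd Sunday is 2021-10-10.
November 2021 — 2nd Sunday is 2021-11-14.
2nd Sunday of December 2021: 2021-12-12.

2021-12-12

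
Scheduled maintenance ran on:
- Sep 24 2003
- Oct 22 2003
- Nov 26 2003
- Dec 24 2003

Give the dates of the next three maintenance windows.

All dates are Wednesdays, 28, 35, 28 days apart.
Specifically, the 4th Wednesday of each month.
January 2004 — 4th Wednesday is Jan 28 2004.
February 2004 — 4th Wednesday is Feb 25 2004.
4th Wednesday of March 2004: Mar 24 2004.

Jan 28 2004, Feb 25 2004, Mar 24 2004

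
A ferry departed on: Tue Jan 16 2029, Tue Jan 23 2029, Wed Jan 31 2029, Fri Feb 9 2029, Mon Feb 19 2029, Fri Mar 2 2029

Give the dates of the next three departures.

Gaps: 7, 8, 9, 10, 11 days — each gap is 1 larger than the previous one.
Next gap: 12 days. Fri Mar 2 2029 + 12 days = Wed Mar 14 2029.
Next gap: 13 days. Wed Mar 14 2029 + 13 days = Tue Mar 27 2029.
Next gap: 14 days. Tue Mar 27 2029 + 14 days = Tue Apr 10 2029.

Wed Mar 14 2029, Tue Mar 27 2029, Tue Apr 10 2029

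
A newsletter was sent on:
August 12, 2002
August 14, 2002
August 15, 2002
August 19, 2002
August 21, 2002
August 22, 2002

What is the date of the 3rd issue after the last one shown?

August 29, 2002

Gaps: 2, 1, 4, 2, 1 days — not constant, but cyclic with period 3.
The events fall on every Monday, Wednesday and Thursday.
The following Monday is August 26, 2002.
Next Wednesday: August 28, 2002.
The following Thursday is August 29, 2002.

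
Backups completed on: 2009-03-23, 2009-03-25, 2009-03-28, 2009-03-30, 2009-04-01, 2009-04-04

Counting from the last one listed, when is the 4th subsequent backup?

2009-04-13

Every event lands on a Monday or Wednesday or Saturday (gaps cycle 2, 3, 2, 2, 3).
So the schedule is: every Monday, Wednesday and Saturday.
Next Monday: 2009-04-06.
The following Wednesday is 2009-04-08.
Next Saturday: 2009-04-11.
Next Monday: 2009-04-13.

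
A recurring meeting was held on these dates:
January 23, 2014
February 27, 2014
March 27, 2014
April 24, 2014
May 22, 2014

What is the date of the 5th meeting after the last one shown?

Gaps: 35, 28, 28, 28 days — a mix of 28 and 35. Every date is a Thursday.
Each is the 4th Thursday of its month.
June 2014 — 4th Thursday is June 26, 2014.
4th Thursday of July 2014: July 24, 2014.
August 2014 — 4th Thursday is August 28, 2014.
4th Thursday of September 2014: September 25, 2014.
October 2014 — 4th Thursday is October 23, 2014.

October 23, 2014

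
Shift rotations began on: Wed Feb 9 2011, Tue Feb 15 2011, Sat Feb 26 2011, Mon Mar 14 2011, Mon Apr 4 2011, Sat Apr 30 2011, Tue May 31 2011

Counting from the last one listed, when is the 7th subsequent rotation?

Tue May 22 2012

Intervals are 6, 11, 16, 21, 26, 31 days — an arithmetic progression with common difference 5.
Next gap: 36 days. Tue May 31 2011 + 36 days = Wed Jul 6 2011.
Next gap: 41 days. Wed Jul 6 2011 + 41 days = Tue Aug 16 2011.
Next gap: 46 days. Tue Aug 16 2011 + 46 days = Sat Oct 1 2011.
Next gap: 51 days. Sat Oct 1 2011 + 51 days = Mon Nov 21 2011.
Next gap: 56 days. Mon Nov 21 2011 + 56 days = Mon Jan 16 2012.
Next gap: 61 days. Mon Jan 16 2012 + 61 days = Sat Mar 17 2012.
Next gap: 66 days. Sat Mar 17 2012 + 66 days = Tue May 22 2012.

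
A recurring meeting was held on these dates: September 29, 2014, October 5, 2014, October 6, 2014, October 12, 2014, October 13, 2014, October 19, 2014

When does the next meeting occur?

October 20, 2014

The gap pattern 6, 1, 6, 1, 6 repeats every 2 events.
These are the Mondays and Sundays of each week.
The following Monday is October 20, 2014.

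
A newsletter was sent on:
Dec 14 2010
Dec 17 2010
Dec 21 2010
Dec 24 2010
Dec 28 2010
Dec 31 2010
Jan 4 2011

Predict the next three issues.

The gap pattern 3, 4, 3, 4, 3, 4 repeats every 2 events.
These are the Tuesdays and Fridays of each week.
The following Friday is Jan 7 2011.
The following Tuesday is Jan 11 2011.
Next Friday: Jan 14 2011.

Jan 7 2011, Jan 11 2011, Jan 14 2011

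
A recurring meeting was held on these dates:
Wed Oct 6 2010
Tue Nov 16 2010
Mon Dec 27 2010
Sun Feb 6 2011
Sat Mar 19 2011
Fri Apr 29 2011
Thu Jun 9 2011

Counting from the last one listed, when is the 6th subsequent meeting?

Fri Feb 10 2012

The spacing is 41, 41, 41, 41, 41, 41 days — always 41 days.
Thu Jun 9 2011 + 41 days = Wed Jul 20 2011.
Wed Jul 20 2011 + 41 days = Tue Aug 30 2011.
Tue Aug 30 2011 + 41 days = Mon Oct 10 2011.
Mon Oct 10 2011 + 41 days = Sun Nov 20 2011.
Sun Nov 20 2011 + 41 days = Sat Dec 31 2011.
Sat Dec 31 2011 + 41 days = Fri Feb 10 2012.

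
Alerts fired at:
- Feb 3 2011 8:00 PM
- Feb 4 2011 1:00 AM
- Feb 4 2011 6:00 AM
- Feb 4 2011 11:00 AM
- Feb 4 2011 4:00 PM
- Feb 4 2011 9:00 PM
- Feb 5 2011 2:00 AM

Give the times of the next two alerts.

Spacing: 5, 5, 5, 5, 5, 5 h — constant 5 h.
Feb 5 2011 2:00 AM + 5 h = Feb 5 2011 7:00 AM.
Feb 5 2011 7:00 AM + 5 h = Feb 5 2011 12:00 PM.

Feb 5 2011 7:00 AM, Feb 5 2011 12:00 PM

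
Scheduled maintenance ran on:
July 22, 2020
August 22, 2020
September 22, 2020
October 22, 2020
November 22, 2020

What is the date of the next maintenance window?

December 22, 2020

Gaps: 31, 31, 30, 31 days — not constant. Every event is on the 22nd of the month.
Pattern: the 22nd of each month.
December 2020: December 22, 2020.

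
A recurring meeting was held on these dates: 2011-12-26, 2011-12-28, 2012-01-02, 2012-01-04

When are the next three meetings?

Every event lands on a Monday or Wednesday (gaps cycle 2, 5, 2).
So the schedule is: every Monday and Wednesday.
The following Monday is 2012-01-09.
The following Wednesday is 2012-01-11.
The following Monday is 2012-01-16.

2012-01-09, 2012-01-11, 2012-01-16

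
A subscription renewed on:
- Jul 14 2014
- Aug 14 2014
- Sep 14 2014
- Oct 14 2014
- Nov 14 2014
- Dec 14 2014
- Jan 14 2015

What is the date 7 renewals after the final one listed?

Aug 14 2015

The day-of-month is always 14 (31, 31, 30, 31, 30, 31 days between events).
So this recurs on the 14th of each month.
February 2015: Feb 14 2015.
March 2015: Mar 14 2015.
April 2015: Apr 14 2015.
May 2015: May 14 2015.
June 2015: Jun 14 2015.
Next: July 2015 → Jul 14 2015.
Next: August 2015 → Aug 14 2015.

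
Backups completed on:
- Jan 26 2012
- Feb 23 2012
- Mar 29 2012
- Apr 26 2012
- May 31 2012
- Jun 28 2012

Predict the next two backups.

Jul 26 2012, Aug 30 2012

All Thursdays; the gaps (28, 35, 28, 35, 28) vary with month length.
This is the last Thursday of each month.
Last Thursday of July 2012: Jul 26 2012.
August 2012 ends with Thursday Aug 30 2012.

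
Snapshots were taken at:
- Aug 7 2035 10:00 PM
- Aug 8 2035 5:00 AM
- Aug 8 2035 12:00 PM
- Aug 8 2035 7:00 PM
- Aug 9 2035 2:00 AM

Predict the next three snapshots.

Aug 9 2035 9:00 AM, Aug 9 2035 4:00 PM, Aug 9 2035 11:00 PM

The interval is a steady 7 hours (7, 7, 7, 7).
Aug 9 2035 2:00 AM + 7 h = Aug 9 2035 9:00 AM.
Aug 9 2035 9:00 AM + 7 h = Aug 9 2035 4:00 PM.
Aug 9 2035 4:00 PM + 7 h = Aug 9 2035 11:00 PM.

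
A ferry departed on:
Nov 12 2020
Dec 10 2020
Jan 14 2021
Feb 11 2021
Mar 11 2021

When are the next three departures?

Apr 8 2021, May 13 2021, Jun 10 2021

These are Thursdays at 28- or 35-day spacing (28, 35, 28, 28).
The pattern: 2nd Thursday of the month.
April 2021 — 2nd Thursday is Apr 8 2021.
May 2021 — 2nd Thursday is May 13 2021.
2nd Thursday of June 2021: Jun 10 2021.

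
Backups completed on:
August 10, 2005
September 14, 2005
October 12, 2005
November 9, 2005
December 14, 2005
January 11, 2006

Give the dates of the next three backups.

February 8, 2006; March 8, 2006; April 12, 2006

Gaps: 35, 28, 28, 35, 28 days — a mix of 28 and 35. Every date is a Wednesday.
Each is the 2nd Wednesday of its month.
February 2006 — 2nd Wednesday is February 8, 2006.
2nd Wednesday of March 2006: March 8, 2006.
April 2006 — 2nd Wednesday is April 12, 2006.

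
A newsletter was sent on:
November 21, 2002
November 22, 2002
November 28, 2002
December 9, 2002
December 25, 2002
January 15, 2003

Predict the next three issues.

The spacing grows by 5 each time: 1, 6, 11, 16, 21 days.
Next gap: 26 days. January 15, 2003 + 26 days = February 10, 2003.
Next gap: 31 days. February 10, 2003 + 31 days = March 13, 2003.
Next gap: 36 days. March 13, 2003 + 36 days = April 18, 2003.

February 10, 2003; March 13, 2003; April 18, 2003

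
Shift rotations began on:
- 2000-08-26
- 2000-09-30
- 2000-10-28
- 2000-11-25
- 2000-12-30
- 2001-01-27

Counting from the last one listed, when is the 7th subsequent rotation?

All Saturdays; the gaps (35, 28, 28, 35, 28) vary with month length.
This is the last Saturday of each month.
Last Saturday of February 2001: 2001-02-24.
Last Saturday of March 2001: 2001-03-31.
Last Saturday of April 2001: 2001-04-28.
May 2001 ends with Saturday 2001-05-26.
June 2001 ends with Saturday 2001-06-30.
July 2001 ends with Saturday 2001-07-28.
Last Saturday of August 2001: 2001-08-25.

2001-08-25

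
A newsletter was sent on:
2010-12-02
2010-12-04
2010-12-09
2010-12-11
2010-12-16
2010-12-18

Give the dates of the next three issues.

2010-12-23, 2010-12-25, 2010-12-30

The gap pattern 2, 5, 2, 5, 2 repeats every 2 events.
These are the Thursdays and Saturdays of each week.
Next Thursday: 2010-12-23.
Next Saturday: 2010-12-25.
The following Thursday is 2010-12-30.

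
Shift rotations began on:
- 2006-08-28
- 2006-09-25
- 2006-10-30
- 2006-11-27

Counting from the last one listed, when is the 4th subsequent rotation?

These are Mondays with 28, 35, 28-day gaps.
Each is the final Monday of its month — 2006-10-30 is past the 28th, so '4th Monday' doesn't fit.
Last Monday of December 2006: 2006-12-25.
Last Monday of January 2007: 2007-01-29.
Last Monday of February 2007: 2007-02-26.
March 2007 ends with Monday 2007-03-26.

2007-03-26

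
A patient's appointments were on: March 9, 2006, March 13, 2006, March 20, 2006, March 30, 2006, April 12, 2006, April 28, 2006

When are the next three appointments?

Intervals are 4, 7, 10, 13, 16 days — an arithmetic progression with common difference 3.
Next gap: 19 days. April 28, 2006 + 19 days = May 17, 2006.
Next gap: 22 days. May 17, 2006 + 22 days = June 8, 2006.
Next gap: 25 days. June 8, 2006 + 25 days = July 3, 2006.

May 17, 2006; June 8, 2006; July 3, 2006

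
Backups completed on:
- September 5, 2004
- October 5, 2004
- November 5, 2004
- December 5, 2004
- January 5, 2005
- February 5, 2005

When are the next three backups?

March 5, 2005; April 5, 2005; May 5, 2005

Each date is the 5th; the gaps (30, 31, 30, 31, 31) track the month lengths.
The rule is the 5th of each month.
March 2005: March 5, 2005.
Next: April 2005 → April 5, 2005.
Next: May 2005 → May 5, 2005.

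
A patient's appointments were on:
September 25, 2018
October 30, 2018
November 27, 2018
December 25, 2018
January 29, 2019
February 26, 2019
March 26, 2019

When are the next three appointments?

April 30, 2019; May 28, 2019; June 25, 2019

These are Tuesdays with 35, 28, 28, 35, 28, 28-day gaps.
Each is the final Tuesday of its month — October 30, 2018 is past the 28th, so '4th Tuesday' doesn't fit.
Last Tuesday of April 2019: April 30, 2019.
Last Tuesday of May 2019: May 28, 2019.
Last Tuesday of June 2019: June 25, 2019.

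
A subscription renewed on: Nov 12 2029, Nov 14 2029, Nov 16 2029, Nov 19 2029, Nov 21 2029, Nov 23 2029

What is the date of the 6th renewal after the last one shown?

Dec 7 2029

The gap pattern 2, 2, 3, 2, 2 repeats every 3 events.
These are the Mondays, Wednesdays and Fridays of each week.
Next Monday: Nov 26 2029.
Next Wednesday: Nov 28 2029.
The following Friday is Nov 30 2029.
Next Monday: Dec 3 2029.
Next Wednesday: Dec 5 2029.
Next Friday: Dec 7 2029.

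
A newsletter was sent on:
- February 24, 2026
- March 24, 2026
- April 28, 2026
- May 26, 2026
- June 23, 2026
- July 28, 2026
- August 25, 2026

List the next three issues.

These are Tuesdays at 28- or 35-day spacing (28, 35, 28, 28, 35, 28).
The pattern: 4th Tuesday of the month.
September 2026 — 4th Tuesday is September 22, 2026.
4th Tuesday of October 2026: October 27, 2026.
4th Tuesday of November 2026: November 24, 2026.

September 22, 2026; October 27, 2026; November 24, 2026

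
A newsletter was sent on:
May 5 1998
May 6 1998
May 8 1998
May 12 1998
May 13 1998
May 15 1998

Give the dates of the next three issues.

Gaps: 1, 2, 4, 1, 2 days — not constant, but cyclic with period 3.
The events fall on every Tuesday, Wednesday and Friday.
The following Tuesday is May 19 1998.
Next Wednesday: May 20 1998.
Next Friday: May 22 1998.

May 19 1998, May 20 1998, May 22 1998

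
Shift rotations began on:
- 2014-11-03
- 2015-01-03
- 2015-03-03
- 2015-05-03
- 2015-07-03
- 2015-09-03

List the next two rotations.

Each date is the 3rd; the gaps (61, 59, 61, 61, 62) track the month lengths.
The rule is the 3rd of every 2 months.
Next: November 2015 → 2015-11-03.
Next: January 2016 → 2016-01-03.

2015-11-03, 2016-01-03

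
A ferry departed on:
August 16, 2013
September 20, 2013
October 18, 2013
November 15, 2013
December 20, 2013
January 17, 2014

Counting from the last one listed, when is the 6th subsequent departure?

These are Fridays at 28- or 35-day spacing (35, 28, 28, 35, 28).
The pattern: 3rd Friday of the month.
3rd Friday of February 2014: February 21, 2014.
3rd Friday of March 2014: March 21, 2014.
April 2014 — 3rd Friday is April 18, 2014.
3rd Friday of May 2014: May 16, 2014.
3rd Friday of June 2014: June 20, 2014.
July 2014 — 3rd Friday is July 18, 2014.

July 18, 2014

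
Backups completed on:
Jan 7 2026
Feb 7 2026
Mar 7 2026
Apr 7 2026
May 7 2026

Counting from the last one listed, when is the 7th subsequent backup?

Dec 7 2026

Each date is the 7th; the gaps (31, 28, 31, 30) track the month lengths.
The rule is the 7th of each month.
Next: June 2026 → Jun 7 2026.
July 2026: Jul 7 2026.
August 2026: Aug 7 2026.
Next: September 2026 → Sep 7 2026.
Next: October 2026 → Oct 7 2026.
Next: November 2026 → Nov 7 2026.
December 2026: Dec 7 2026.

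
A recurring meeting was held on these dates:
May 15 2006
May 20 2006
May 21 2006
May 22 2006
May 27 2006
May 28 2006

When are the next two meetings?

May 29 2006, Jun 3 2006

The gap pattern 5, 1, 1, 5, 1 repeats every 3 events.
These are the Mondays, Saturdays and Sundays of each week.
Next Monday: May 29 2006.
Next Saturday: Jun 3 2006.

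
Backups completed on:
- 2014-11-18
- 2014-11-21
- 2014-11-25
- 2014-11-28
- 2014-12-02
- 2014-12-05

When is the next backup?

Every event lands on a Tuesday or Friday (gaps cycle 3, 4, 3, 4, 3).
So the schedule is: every Tuesday and Friday.
The following Tuesday is 2014-12-09.

2014-12-09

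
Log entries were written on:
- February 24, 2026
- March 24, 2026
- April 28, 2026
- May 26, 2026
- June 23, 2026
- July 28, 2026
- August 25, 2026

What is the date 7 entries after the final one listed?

March 23, 2027

All dates are Tuesdays, 28, 35, 28, 28, 35, 28 days apart.
Specifically, the 4th Tuesday of each month.
4th Tuesday of September 2026: September 22, 2026.
October 2026 — 4th Tuesday is October 27, 2026.
November 2026 — 4th Tuesday is November 24, 2026.
4th Tuesday of December 2026: December 22, 2026.
4th Tuesday of January 2027: January 26, 2027.
February 2027 — 4th Tuesday is February 23, 2027.
4th Tuesday of March 2027: March 23, 2027.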